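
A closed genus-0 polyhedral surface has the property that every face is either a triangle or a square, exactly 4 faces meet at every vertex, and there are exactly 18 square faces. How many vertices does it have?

24

Let x be the number of triangles; then F = 18 + x.
Edge–face incidences: 2E = 4·18 + 3·x = 72 + 3x.
Every vertex has degree 4, so 4V = 2E.
Euler: V − E + F = 2 ⇒ (2E)/4 − E + (18 + x) = 2.
Multiply by 8: 2·(2E) − 4·(2E) + 8·(18 + x) = 16, i.e. 144 + 8x − 2·(72 + 3x) = 16.
Collecting terms: 2x = 16, so x = 8.
Then 2E = 72 + 3·8 = 96, so E = 48, V = 2E/4 = 24, F = 18 + 8 = 26.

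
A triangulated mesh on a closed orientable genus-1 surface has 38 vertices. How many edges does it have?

χ = 2 − 2·1 = 0, and every face is a triangle so 3F = 2E.
V − E + F = 0 with E = 3F/2 gives 38 − (3/2 − 1)·F = 0, so F = 76 and E = 114.

114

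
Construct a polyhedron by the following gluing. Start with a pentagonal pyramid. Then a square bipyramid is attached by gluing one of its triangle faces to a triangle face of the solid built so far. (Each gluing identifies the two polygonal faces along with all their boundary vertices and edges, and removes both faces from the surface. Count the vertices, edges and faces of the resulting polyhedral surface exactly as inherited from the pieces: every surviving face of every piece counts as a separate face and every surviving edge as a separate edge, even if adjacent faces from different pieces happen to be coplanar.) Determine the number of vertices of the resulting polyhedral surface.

9

A pentagonal pyramid: V=6, E=10, F=6.
Attach a square bipyramid (V=6, E=12, F=8) along a 3-gon: merge 3 vertices and 3 edges, delete both glued faces → V=9, E=19, F=12.
Check: V − E + F = 9 − 19 + 12 = 2.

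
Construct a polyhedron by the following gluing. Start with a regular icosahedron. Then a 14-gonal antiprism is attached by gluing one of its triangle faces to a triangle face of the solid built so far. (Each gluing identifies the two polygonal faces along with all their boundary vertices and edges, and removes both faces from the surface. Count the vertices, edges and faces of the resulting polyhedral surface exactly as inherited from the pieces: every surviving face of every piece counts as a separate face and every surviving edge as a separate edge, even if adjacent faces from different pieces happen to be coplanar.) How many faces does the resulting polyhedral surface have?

A regular icosahedron: V=12, E=30, F=20.
Attach a 14-gonal antiprism (V=28, E=56, F=30) along a 3-gon: merge 3 vertices and 3 edges, delete both glued faces → V=37, E=83, F=48.
Check: V − E + F = 37 − 83 + 48 = 2.

48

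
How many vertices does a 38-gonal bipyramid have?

A bipyramid over an n-gon has 2n triangular faces and n + 2 vertices: V = 38 + 2 = 40, E = 3·38 = 114, F = 2·38 = 76.

40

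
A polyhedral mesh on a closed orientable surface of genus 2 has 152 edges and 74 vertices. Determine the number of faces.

For a closed orientable surface of genus 2, χ = 2 − 2·2 = -2.
F = -2 − V + E = -2 − 74 + 152 = 76.

76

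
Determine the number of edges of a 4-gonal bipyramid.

A bipyramid over an n-gon has 2n triangular faces and n + 2 vertices: V = 4 + 2 = 6, E = 3·4 = 12, F = 2·4 = 8.

12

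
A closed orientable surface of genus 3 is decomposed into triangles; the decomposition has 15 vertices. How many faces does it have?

38

χ = 2 − 2·3 = -4, and every face is a triangle so 3F = 2E.
V − E + F = -4 with E = 3F/2 gives 15 − (3/2 − 1)·F = -4, so F = 38 and E = 57.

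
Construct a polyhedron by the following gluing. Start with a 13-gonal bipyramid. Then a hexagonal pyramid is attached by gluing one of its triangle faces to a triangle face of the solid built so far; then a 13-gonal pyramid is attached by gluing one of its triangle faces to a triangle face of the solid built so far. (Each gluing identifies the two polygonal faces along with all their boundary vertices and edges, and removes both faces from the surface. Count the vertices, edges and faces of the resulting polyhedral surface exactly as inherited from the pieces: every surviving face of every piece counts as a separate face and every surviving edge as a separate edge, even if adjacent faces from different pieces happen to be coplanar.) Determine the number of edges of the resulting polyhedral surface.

A 13-gonal bipyramid: V=15, E=39, F=26.
Attach a hexagonal pyramid (V=7, E=12, F=7) along a 3-gon: merge 3 vertices and 3 edges, delete both glued faces → V=19, E=48, F=31.
Attach a 13-gonal pyramid (V=14, E=26, F=14) along a 3-gon: merge 3 vertices and 3 edges, delete both glued faces → V=30, E=71, F=43.
Check: V − E + F = 30 − 71 + 43 = 2.

71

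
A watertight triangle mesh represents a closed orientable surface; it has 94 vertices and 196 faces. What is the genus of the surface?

Every face is a triangle, so 2E = 3·196 = 588, giving E = 294.
χ = V − E + F = 94 − 294 + 196 = -4.
For a closed orientable surface χ = 2 − 2g, so g = (2 − (-4))/2 = 3.

3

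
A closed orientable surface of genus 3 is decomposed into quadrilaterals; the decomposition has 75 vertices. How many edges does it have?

158

χ = 2 − 2·3 = -4, and every face is a square so 4F = 2E.
V − E + F = -4 with E = 4F/2 gives 75 − (4/2 − 1)·F = -4, so F = 79 and E = 158.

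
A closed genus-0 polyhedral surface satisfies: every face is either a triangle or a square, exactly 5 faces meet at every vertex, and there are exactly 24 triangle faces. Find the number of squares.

Let x be the number of squares; then F = 24 + x.
Edge–face incidences: 2E = 3·24 + 4·x = 72 + 4x.
Every vertex has degree 5, so 5V = 2E.
Euler: V − E + F = 2 ⇒ (2E)/5 − E + (24 + x) = 2.
Multiply by 10: 2·(2E) − 5·(2E) + 10·(24 + x) = 20, i.e. 240 + 10x − 3·(72 + 4x) = 20.
Collecting terms: −2x + 24 = 20, so −2x = −4, so x = 2.
Then 2E = 72 + 4·2 = 80, so E = 40, V = 2E/5 = 16, F = 24 + 2 = 26.

2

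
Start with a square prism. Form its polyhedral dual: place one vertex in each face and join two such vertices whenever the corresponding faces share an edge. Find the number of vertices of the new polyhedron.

The base solid has V = 8, E = 12, F = 6.
The dual swaps V and F and preserves E: V′ = F = 6, E′ = E = 12, F′ = V = 8.

6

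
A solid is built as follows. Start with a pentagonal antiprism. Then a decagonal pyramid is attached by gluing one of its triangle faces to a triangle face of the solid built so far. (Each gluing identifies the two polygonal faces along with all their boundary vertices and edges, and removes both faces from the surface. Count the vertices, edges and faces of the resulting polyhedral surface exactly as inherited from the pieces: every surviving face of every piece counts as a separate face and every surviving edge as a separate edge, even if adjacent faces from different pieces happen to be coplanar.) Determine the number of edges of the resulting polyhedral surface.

A pentagonal antiprism: V=10, E=20, F=12.
Attach a decagonal pyramid (V=11, E=20, F=11) along a 3-gon: merge 3 vertices and 3 edges, delete both glued faces → V=18, E=37, F=21.
Check: V − E + F = 18 − 37 + 21 = 2.

37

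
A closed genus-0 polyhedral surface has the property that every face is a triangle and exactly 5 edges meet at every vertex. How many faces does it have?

Each face has 3 edges and each edge borders two faces, so 2E = 3F.
Each vertex has degree 5, so 5V = 2E and hence V = 3F/5.
Euler: V − E + F = 2 ⇒ (3F/5) − (3F/2) + F = 2.
Multiply by 10: (6 − 15 + 10)F = 20, i.e. 1F = 20.
So F = 20, E = 3·20/2 = 30, V = 3·20/5 = 12.

20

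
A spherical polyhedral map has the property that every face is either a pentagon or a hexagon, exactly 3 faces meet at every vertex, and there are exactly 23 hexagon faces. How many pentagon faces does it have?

12

Let x be the number of pentagons; then F = 23 + x.
Edge–face incidences: 2E = 6·23 + 5·x = 138 + 5x.
Every vertex has degree 3, so 3V = 2E.
Euler: V − E + F = 2 ⇒ (2E)/3 − E + (23 + x) = 2.
Multiply by 6: 2·(2E) − 3·(2E) + 6·(23 + x) = 12, i.e. 138 + 6x − (138 + 5x) = 12.
Collecting terms: x = 12.
Then 2E = 138 + 5·12 = 198, so E = 99, V = 2E/3 = 66, F = 23 + 12 = 35.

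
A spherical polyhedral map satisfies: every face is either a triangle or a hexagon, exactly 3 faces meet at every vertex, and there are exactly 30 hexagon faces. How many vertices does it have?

Let x be the number of triangles; then F = 30 + x.
Edge–face incidences: 2E = 6·30 + 3·x = 180 + 3x.
Every vertex has degree 3, so 3V = 2E.
Euler: V − E + F = 2 ⇒ (2E)/3 − E + (30 + x) = 2.
Multiply by 6: 2·(2E) − 3·(2E) + 6·(30 + x) = 12, i.e. 180 + 6x − (180 + 3x) = 12.
Collecting terms: 3x = 12, so x = 4.
Then 2E = 180 + 3·4 = 192, so E = 96, V = 2E/3 = 64, F = 30 + 4 = 34.

64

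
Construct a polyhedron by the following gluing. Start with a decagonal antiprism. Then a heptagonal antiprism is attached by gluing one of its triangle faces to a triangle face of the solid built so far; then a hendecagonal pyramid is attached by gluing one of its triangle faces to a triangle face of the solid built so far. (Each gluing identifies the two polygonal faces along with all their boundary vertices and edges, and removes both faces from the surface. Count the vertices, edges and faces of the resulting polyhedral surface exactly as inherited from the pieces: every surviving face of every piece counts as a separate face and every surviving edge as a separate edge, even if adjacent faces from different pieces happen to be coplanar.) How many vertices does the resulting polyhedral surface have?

A decagonal antiprism: V=20, E=40, F=22.
Attach a heptagonal antiprism (V=14, E=28, F=16) along a 3-gon: merge 3 vertices and 3 edges, delete both glued faces → V=31, E=65, F=36.
Attach a hendecagonal pyramid (V=12, E=22, F=12) along a 3-gon: merge 3 vertices and 3 edges, delete both glued faces → V=40, E=84, F=46.
Check: V − E + F = 40 − 84 + 46 = 2.

40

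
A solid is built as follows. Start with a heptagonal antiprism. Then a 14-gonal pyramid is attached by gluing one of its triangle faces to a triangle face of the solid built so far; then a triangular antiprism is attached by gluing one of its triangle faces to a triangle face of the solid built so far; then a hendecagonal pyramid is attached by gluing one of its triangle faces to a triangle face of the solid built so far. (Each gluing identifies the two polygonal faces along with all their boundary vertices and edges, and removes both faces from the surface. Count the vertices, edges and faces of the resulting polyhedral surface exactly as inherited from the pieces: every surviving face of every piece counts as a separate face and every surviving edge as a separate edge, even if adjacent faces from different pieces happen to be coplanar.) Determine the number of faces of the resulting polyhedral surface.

A heptagonal antiprism: V=14, E=28, F=16.
Attach a 14-gonal pyramid (V=15, E=28, F=15) along a 3-gon: merge 3 vertices and 3 edges, delete both glued faces → V=26, E=53, F=29.
Attach a triangular antiprism (V=6, E=12, F=8) along a 3-gon: merge 3 vertices and 3 edges, delete both glued faces → V=29, E=62, F=35.
Attach a hendecagonal pyramid (V=12, E=22, F=12) along a 3-gon: merge 3 vertices and 3 edges, delete both glued faces → V=38, E=81, F=45.
Check: V − E + F = 38 − 81 + 45 = 2.

45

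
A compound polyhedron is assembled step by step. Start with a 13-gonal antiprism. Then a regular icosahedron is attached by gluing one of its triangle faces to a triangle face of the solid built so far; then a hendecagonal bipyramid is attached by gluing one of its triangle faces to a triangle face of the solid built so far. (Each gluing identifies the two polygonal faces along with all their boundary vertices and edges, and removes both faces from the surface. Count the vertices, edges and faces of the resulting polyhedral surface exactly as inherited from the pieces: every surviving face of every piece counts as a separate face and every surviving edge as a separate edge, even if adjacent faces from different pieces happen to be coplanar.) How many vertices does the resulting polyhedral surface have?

A 13-gonal antiprism: V=26, E=52, F=28.
Attach a regular icosahedron (V=12, E=30, F=20) along a 3-gon: merge 3 vertices and 3 edges, delete both glued faces → V=35, E=79, F=46.
Attach a hendecagonal bipyramid (V=13, E=33, F=22) along a 3-gon: merge 3 vertices and 3 edges, delete both glued faces → V=45, E=109, F=66.
Check: V − E + F = 45 − 109 + 66 = 2.

45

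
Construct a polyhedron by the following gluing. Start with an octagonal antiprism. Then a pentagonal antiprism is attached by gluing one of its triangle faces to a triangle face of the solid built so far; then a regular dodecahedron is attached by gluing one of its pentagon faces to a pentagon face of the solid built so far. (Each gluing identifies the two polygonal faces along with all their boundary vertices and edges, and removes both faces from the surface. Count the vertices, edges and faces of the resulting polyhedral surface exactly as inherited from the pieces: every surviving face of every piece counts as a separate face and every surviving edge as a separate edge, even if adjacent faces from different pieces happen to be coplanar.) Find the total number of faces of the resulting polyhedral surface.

38

An octagonal antiprism: V=16, E=32, F=18.
Attach a pentagonal antiprism (V=10, E=20, F=12) along a 3-gon: merge 3 vertices and 3 edges, delete both glued faces → V=23, E=49, F=28.
Attach a regular dodecahedron (V=20, E=30, F=12) along a 5-gon: merge 5 vertices and 5 edges, delete both glued faces → V=38, E=74, F=38.
Check: V − E + F = 38 − 74 + 38 = 2.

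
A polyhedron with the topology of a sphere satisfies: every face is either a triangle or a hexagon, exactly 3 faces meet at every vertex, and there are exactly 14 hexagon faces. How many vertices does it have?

32

Let x be the number of triangles; then F = 14 + x.
Edge–face incidences: 2E = 6·14 + 3·x = 84 + 3x.
Every vertex has degree 3, so 3V = 2E.
Euler: V − E + F = 2 ⇒ (2E)/3 − E + (14 + x) = 2.
Multiply by 6: 2·(2E) − 3·(2E) + 6·(14 + x) = 12, i.e. 84 + 6x − (84 + 3x) = 12.
Collecting terms: 3x = 12, so x = 4.
Then 2E = 84 + 3·4 = 96, so E = 48, V = 2E/3 = 32, F = 14 + 4 = 18.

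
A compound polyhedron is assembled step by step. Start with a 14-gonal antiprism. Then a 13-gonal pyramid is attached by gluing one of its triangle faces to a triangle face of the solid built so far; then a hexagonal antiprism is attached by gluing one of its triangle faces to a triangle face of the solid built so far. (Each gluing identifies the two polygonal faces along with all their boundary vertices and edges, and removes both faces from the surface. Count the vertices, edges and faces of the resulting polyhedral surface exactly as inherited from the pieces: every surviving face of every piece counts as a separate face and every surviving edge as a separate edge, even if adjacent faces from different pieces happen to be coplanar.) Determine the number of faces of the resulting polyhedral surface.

A 14-gonal antiprism: V=28, E=56, F=30.
Attach a 13-gonal pyramid (V=14, E=26, F=14) along a 3-gon: merge 3 vertices and 3 edges, delete both glued faces → V=39, E=79, F=42.
Attach a hexagonal antiprism (V=12, E=24, F=14) along a 3-gon: merge 3 vertices and 3 edges, delete both glued faces → V=48, E=100, F=54.
Check: V − E + F = 48 − 100 + 54 = 2.

54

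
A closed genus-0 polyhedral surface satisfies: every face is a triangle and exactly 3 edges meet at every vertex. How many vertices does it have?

4

Each face has 3 edges and each edge borders two faces, so 2E = 3F.
Each vertex has degree 3, so 3V = 2E and hence V = 3F/3.
Euler: V − E + F = 2 ⇒ (3F/3) − (3F/2) + F = 2.
Multiply by 6: (6 − 9 + 6)F = 12, i.e. 3F = 12.
So F = 4, E = 3·4/2 = 6, V = 3·4/3 = 4.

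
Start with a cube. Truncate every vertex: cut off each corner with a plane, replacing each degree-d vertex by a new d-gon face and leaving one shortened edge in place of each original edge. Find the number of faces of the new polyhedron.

14

The base solid has V = 8, E = 12, F = 6.
Truncation replaces each original edge-end by a new vertex, so V′ = 2E = 24.
Each original edge survives, and each old vertex of degree d contributes d new edges; summing degrees gives Σd = 2E, so E′ = E + 2E = 3E = 36.
Each original face survives and each original vertex becomes one new face: F′ = F + V = 14.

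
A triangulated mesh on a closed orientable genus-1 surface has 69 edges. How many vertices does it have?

23

χ = 2 − 2·1 = 0, and every face is a triangle so 3F = 2E.
F = 2E/3 = 46. Then V = 0 + E − F = 0 + 69 − 46 = 23.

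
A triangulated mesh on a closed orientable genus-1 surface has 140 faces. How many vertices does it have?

70

χ = 2 − 2·1 = 0, and every face is a triangle so 3F = 2E.
E = 3·140/2 = 210. Then V = 0 + E − F = 0 + 210 − 140 = 70.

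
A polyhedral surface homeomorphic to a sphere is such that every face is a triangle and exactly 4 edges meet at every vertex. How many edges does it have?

12

Each face has 3 edges and each edge borders two faces, so 2E = 3F.
Each vertex has degree 4, so 4V = 2E and hence V = 3F/4.
Euler: V − E + F = 2 ⇒ (3F/4) − (3F/2) + F = 2.
Multiply by 8: (6 − 12 + 8)F = 16, i.e. 2F = 16.
So F = 8, E = 3·8/2 = 12, V = 3·8/4 = 6.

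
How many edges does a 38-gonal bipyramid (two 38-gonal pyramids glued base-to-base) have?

114

A bipyramid over an n-gon has 2n triangular faces and n + 2 vertices: V = 38 + 2 = 40, E = 3·38 = 114, F = 2·38 = 76.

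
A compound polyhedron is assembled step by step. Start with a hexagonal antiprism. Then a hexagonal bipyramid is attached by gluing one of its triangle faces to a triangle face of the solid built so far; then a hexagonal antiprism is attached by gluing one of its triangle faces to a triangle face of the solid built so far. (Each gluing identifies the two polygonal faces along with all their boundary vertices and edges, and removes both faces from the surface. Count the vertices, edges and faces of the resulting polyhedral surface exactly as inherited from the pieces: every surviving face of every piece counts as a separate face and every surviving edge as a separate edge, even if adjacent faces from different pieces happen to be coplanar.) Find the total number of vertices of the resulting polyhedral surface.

26

A hexagonal antiprism: V=12, E=24, F=14.
Attach a hexagonal bipyramid (V=8, E=18, F=12) along a 3-gon: merge 3 vertices and 3 edges, delete both glued faces → V=17, E=39, F=24.
Attach a hexagonal antiprism (V=12, E=24, F=14) along a 3-gon: merge 3 vertices and 3 edges, delete both glued faces → V=26, E=60, F=36.
Check: V − E + F = 26 − 60 + 36 = 2.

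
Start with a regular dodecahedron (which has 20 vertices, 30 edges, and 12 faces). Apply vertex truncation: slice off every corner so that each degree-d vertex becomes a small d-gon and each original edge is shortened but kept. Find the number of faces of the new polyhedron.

Truncation replaces each original edge-end by a new vertex, so V′ = 2E = 60.
Each original edge survives, and each old vertex of degree d contributes d new edges; summing degrees gives Σd = 2E, so E′ = E + 2E = 3E = 90.
Each original face survives and each original vertex becomes one new face: F′ = F + V = 32.

32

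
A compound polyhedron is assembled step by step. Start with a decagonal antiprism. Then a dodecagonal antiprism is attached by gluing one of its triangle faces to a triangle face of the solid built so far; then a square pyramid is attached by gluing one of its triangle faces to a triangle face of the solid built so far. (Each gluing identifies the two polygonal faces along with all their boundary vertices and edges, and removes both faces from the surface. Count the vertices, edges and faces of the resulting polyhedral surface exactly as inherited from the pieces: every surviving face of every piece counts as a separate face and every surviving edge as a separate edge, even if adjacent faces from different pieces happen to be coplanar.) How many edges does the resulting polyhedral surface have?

A decagonal antiprism: V=20, E=40, F=22.
Attach a dodecagonal antiprism (V=24, E=48, F=26) along a 3-gon: merge 3 vertices and 3 edges, delete both glued faces → V=41, E=85, F=46.
Attach a square pyramid (V=5, E=8, F=5) along a 3-gon: merge 3 vertices and 3 edges, delete both glued faces → V=43, E=90, F=49.
Check: V − E + F = 43 − 90 + 49 = 2.

90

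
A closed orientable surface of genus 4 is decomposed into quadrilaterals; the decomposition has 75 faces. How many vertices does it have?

χ = 2 − 2·4 = -6, and every face is a square so 4F = 2E.
E = 4·75/2 = 150. Then V = -6 + E − F = -6 + 150 − 75 = 69.

69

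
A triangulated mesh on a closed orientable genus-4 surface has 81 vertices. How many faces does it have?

χ = 2 − 2·4 = -6, and every face is a triangle so 3F = 2E.
V − E + F = -6 with E = 3F/2 gives 81 − (3/2 − 1)·F = -6, so F = 174 and E = 261.

174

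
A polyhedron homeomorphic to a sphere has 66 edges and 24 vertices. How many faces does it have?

Here V − E + F = 2.
F = 2 − V + E = 2 − 24 + 66 = 44.

44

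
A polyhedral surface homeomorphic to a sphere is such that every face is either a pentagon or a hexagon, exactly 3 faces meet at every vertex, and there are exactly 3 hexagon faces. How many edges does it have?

39

Let x be the number of pentagons; then F = 3 + x.
Edge–face incidences: 2E = 6·3 + 5·x = 18 + 5x.
Every vertex has degree 3, so 3V = 2E.
Euler: V − E + F = 2 ⇒ (2E)/3 − E + (3 + x) = 2.
Multiply by 6: 2·(2E) − 3·(2E) + 6·(3 + x) = 12, i.e. 18 + 6x − (18 + 5x) = 12.
Collecting terms: x = 12.
Then 2E = 18 + 5·12 = 78, so E = 39, V = 2E/3 = 26, F = 3 + 12 = 15.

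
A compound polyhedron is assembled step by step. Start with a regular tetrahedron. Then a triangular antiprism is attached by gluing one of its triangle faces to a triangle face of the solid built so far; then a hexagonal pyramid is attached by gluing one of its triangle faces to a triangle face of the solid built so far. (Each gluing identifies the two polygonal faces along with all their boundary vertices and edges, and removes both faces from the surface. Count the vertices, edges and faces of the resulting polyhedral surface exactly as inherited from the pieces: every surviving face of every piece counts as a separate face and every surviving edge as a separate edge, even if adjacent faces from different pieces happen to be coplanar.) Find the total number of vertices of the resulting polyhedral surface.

11

A regular tetrahedron: V=4, E=6, F=4.
Attach a triangular antiprism (V=6, E=12, F=8) along a 3-gon: merge 3 vertices and 3 edges, delete both glued faces → V=7, E=15, F=10.
Attach a hexagonal pyramid (V=7, E=12, F=7) along a 3-gon: merge 3 vertices and 3 edges, delete both glued faces → V=11, E=24, F=15.
Check: V − E + F = 11 − 24 + 15 = 2.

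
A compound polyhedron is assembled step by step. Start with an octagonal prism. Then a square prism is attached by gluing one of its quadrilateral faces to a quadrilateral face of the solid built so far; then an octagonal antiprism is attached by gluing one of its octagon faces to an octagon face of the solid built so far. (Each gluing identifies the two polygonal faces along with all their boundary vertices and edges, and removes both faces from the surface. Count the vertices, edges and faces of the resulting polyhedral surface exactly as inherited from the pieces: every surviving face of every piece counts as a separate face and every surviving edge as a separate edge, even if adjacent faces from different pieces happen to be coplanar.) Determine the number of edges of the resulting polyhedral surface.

An octagonal prism: V=16, E=24, F=10.
Attach a square prism (V=8, E=12, F=6) along a 4-gon: merge 4 vertices and 4 edges, delete both glued faces → V=20, E=32, F=14.
Attach an octagonal antiprism (V=16, E=32, F=18) along an 8-gon: merge 8 vertices and 8 edges, delete both glued faces → V=28, E=56, F=30.
Check: V − E + F = 28 − 56 + 30 = 2.

56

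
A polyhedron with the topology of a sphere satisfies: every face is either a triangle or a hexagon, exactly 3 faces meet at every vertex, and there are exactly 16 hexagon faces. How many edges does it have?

Let x be the number of triangles; then F = 16 + x.
Edge–face incidences: 2E = 6·16 + 3·x = 96 + 3x.
Every vertex has degree 3, so 3V = 2E.
Euler: V − E + F = 2 ⇒ (2E)/3 − E + (16 + x) = 2.
Multiply by 6: 2·(2E) − 3·(2E) + 6·(16 + x) = 12, i.e. 96 + 6x − (96 + 3x) = 12.
Collecting terms: 3x = 12, so x = 4.
Then 2E = 96 + 3·4 = 108, so E = 54, V = 2E/3 = 36, F = 16 + 4 = 20.

54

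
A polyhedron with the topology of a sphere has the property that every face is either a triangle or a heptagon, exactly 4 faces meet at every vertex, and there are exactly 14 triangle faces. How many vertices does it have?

Let x be the number of heptagons; then F = 14 + x.
Edge–face incidences: 2E = 3·14 + 7·x = 42 + 7x.
Every vertex has degree 4, so 4V = 2E.
Euler: V − E + F = 2 ⇒ (2E)/4 − E + (14 + x) = 2.
Multiply by 8: 2·(2E) − 4·(2E) + 8·(14 + x) = 16, i.e. 112 + 8x − 2·(42 + 7x) = 16.
Collecting terms: −6x + 28 = 16, so −6x = −12, so x = 2.
Then 2E = 42 + 7·2 = 56, so E = 28, V = 2E/4 = 14, F = 14 + 2 = 16.

14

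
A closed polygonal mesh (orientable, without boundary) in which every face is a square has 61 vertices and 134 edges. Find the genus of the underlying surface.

Every face is a square and each edge borders two faces, so 4F = 2·134, giving F = 67.
χ = V − E + F = 61 − 134 + 67 = -6.
For a closed orientable surface χ = 2 − 2g, so g = (2 − (-6))/2 = 4.

4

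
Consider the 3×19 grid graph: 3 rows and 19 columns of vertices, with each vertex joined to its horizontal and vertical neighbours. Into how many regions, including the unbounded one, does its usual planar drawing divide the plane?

The grid has V = 3·19 = 57 vertices and E = 3·18 + 19·2 = 92 edges.
F = 2 − V + E = 2 − 57 + 92 = 37.

37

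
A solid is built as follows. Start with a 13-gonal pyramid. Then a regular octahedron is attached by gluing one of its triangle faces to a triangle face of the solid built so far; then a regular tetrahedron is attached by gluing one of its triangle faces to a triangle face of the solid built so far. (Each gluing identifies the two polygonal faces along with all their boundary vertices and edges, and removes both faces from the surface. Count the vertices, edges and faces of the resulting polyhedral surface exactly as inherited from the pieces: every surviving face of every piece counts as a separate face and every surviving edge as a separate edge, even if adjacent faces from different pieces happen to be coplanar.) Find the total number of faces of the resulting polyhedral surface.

A 13-gonal pyramid: V=14, E=26, F=14.
Attach a regular octahedron (V=6, E=12, F=8) along a 3-gon: merge 3 vertices and 3 edges, delete both glued faces → V=17, E=35, F=20.
Attach a regular tetrahedron (V=4, E=6, F=4) along a 3-gon: merge 3 vertices and 3 edges, delete both glued faces → V=18, E=38, F=22.
Check: V − E + F = 18 − 38 + 22 = 2.

22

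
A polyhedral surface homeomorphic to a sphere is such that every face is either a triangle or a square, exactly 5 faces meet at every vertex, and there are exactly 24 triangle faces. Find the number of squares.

Let x be the number of squares; then F = 24 + x.
Edge–face incidences: 2E = 3·24 + 4·x = 72 + 4x.
Every vertex has degree 5, so 5V = 2E.
Euler: V − E + F = 2 ⇒ (2E)/5 − E + (24 + x) = 2.
Multiply by 10: 2·(2E) − 5·(2E) + 10·(24 + x) = 20, i.e. 240 + 10x − 3·(72 + 4x) = 20.
Collecting terms: −2x + 24 = 20, so −2x = −4, so x = 2.
Then 2E = 72 + 4·2 = 80, so E = 40, V = 2E/5 = 16, F = 24 + 2 = 26.

2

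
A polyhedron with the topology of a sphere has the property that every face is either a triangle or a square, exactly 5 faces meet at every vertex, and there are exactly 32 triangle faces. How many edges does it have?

60

Let x be the number of squares; then F = 32 + x.
Edge–face incidences: 2E = 3·32 + 4·x = 96 + 4x.
Every vertex has degree 5, so 5V = 2E.
Euler: V − E + F = 2 ⇒ (2E)/5 − E + (32 + x) = 2.
Multiply by 10: 2·(2E) − 5·(2E) + 10·(32 + x) = 20, i.e. 320 + 10x − 3·(96 + 4x) = 20.
Collecting terms: −2x + 32 = 20, so −2x = −12, so x = 6.
Then 2E = 96 + 4·6 = 120, so E = 60, V = 2E/5 = 24, F = 32 + 6 = 38.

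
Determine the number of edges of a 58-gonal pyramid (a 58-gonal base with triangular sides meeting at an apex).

A pyramid on an n-gon base has one n-gon and n triangles: V = 58 + 1 = 59, E = 2·58 = 116, F = 58 + 1 = 59.
Check: V − E + F = 59 − 116 + 59 = 2.

116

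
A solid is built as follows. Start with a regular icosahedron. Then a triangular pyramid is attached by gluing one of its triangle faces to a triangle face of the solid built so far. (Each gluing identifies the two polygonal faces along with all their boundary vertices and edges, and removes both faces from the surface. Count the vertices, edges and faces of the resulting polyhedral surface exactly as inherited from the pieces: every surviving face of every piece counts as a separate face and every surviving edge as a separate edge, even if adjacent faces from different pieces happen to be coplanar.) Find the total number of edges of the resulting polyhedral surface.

33

A regular icosahedron: V=12, E=30, F=20.
Attach a triangular pyramid (V=4, E=6, F=4) along a 3-gon: merge 3 vertices and 3 edges, delete both glued faces → V=13, E=33, F=22.
Check: V − E + F = 13 − 33 + 22 = 2.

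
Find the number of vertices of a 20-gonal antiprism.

40

An antiprism on an n-gon has two n-gon caps and 2n triangles: V = 2·20 = 40, E = 4·20 = 80, F = 2·20 + 2 = 42.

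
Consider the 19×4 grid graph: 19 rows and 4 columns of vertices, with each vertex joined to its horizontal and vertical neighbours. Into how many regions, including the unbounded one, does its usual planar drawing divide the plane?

The grid has V = 19·4 = 76 vertices and E = 19·3 + 4·18 = 129 edges.
F = 2 − V + E = 2 − 76 + 129 = 55.

55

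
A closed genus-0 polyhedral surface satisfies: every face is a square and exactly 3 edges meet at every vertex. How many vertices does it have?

Each face has 4 edges and each edge borders two faces, so 2E = 4F.
Each vertex has degree 3, so 3V = 2E and hence V = 4F/3.
Euler: V − E + F = 2 ⇒ (4F/3) − (4F/2) + F = 2.
Multiply by 6: (8 − 12 + 6)F = 12, i.e. 2F = 12.
So F = 6, E = 4·6/2 = 12, V = 4·6/3 = 8.

8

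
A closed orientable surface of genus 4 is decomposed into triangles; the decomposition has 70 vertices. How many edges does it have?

228

χ = 2 − 2·4 = -6, and every face is a triangle so 3F = 2E.
V − E + F = -6 with E = 3F/2 gives 70 − (3/2 − 1)·F = -6, so F = 152 and E = 228.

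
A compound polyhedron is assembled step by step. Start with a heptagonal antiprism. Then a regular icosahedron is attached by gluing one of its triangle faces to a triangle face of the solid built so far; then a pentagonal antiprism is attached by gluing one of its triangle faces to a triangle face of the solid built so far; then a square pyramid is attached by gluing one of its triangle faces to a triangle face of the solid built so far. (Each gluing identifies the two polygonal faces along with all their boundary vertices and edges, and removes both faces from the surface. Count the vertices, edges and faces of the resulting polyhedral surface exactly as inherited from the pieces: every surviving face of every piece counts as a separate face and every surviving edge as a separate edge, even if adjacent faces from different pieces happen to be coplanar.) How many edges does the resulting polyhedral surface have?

A heptagonal antiprism: V=14, E=28, F=16.
Attach a regular icosahedron (V=12, E=30, F=20) along a 3-gon: merge 3 vertices and 3 edges, delete both glued faces → V=23, E=55, F=34.
Attach a pentagonal antiprism (V=10, E=20, F=12) along a 3-gon: merge 3 vertices and 3 edges, delete both glued faces → V=30, E=72, F=44.
Attach a square pyramid (V=5, E=8, F=5) along a 3-gon: merge 3 vertices and 3 edges, delete both glued faces → V=32, E=77, F=47.
Check: V − E + F = 32 − 77 + 47 = 2.

77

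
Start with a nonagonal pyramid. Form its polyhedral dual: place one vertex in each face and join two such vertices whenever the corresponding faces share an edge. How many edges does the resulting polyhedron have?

The base solid has V = 10, E = 18, F = 10.
The dual swaps V and F and preserves E: V′ = F = 10, E′ = E = 18, F′ = V = 10.

18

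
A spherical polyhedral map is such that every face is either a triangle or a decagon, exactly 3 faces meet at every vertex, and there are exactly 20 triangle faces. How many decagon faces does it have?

Let x be the number of decagons; then F = 20 + x.
Edge–face incidences: 2E = 3·20 + 10·x = 60 + 10x.
Every vertex has degree 3, so 3V = 2E.
Euler: V − E + F = 2 ⇒ (2E)/3 − E + (20 + x) = 2.
Multiply by 6: 2·(2E) − 3·(2E) + 6·(20 + x) = 12, i.e. 120 + 6x − (60 + 10x) = 12.
Collecting terms: −4x + 60 = 12, so −4x = −48, so x = 12.
Then 2E = 60 + 10·12 = 180, so E = 90, V = 2E/3 = 60, F = 20 + 12 = 32.

12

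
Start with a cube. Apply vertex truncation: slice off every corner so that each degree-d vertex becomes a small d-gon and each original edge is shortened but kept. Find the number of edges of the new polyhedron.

36

The base solid has V = 8, E = 12, F = 6.
Truncation replaces each original edge-end by a new vertex, so V′ = 2E = 24.
Each original edge survives, and each old vertex of degree d contributes d new edges; summing degrees gives Σd = 2E, so E′ = E + 2E = 3E = 36.
Each original face survives and each original vertex becomes one new face: F′ = F + V = 14.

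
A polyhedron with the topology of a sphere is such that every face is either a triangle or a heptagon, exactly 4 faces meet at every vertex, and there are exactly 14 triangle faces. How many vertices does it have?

14

Let x be the number of heptagons; then F = 14 + x.
Edge–face incidences: 2E = 3·14 + 7·x = 42 + 7x.
Every vertex has degree 4, so 4V = 2E.
Euler: V − E + F = 2 ⇒ (2E)/4 − E + (14 + x) = 2.
Multiply by 8: 2·(2E) − 4·(2E) + 8·(14 + x) = 16, i.e. 112 + 8x − 2·(42 + 7x) = 16.
Collecting terms: −6x + 28 = 16, so −6x = −12, so x = 2.
Then 2E = 42 + 7·2 = 56, so E = 28, V = 2E/4 = 14, F = 14 + 2 = 16.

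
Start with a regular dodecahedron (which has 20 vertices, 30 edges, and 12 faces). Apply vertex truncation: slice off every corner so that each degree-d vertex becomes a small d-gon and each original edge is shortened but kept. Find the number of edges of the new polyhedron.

90

Truncation replaces each original edge-end by a new vertex, so V′ = 2E = 60.
Each original edge survives, and each old vertex of degree d contributes d new edges; summing degrees gives Σd = 2E, so E′ = E + 2E = 3E = 90.
Each original face survives and each original vertex becomes one new face: F′ = F + V = 32.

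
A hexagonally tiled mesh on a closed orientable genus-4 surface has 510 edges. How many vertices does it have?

334

χ = 2 − 2·4 = -6, and every face is a hexagon so 6F = 2E.
F = 2E/6 = 170. Then V = -6 + E − F = -6 + 510 − 170 = 334.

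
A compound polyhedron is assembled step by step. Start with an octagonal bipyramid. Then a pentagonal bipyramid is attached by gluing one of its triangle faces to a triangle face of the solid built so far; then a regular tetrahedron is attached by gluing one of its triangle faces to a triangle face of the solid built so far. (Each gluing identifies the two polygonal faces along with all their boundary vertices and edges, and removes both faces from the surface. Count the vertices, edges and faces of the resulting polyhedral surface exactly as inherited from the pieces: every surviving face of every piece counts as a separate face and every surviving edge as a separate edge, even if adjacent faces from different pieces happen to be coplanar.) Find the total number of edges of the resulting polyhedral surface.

39

An octagonal bipyramid: V=10, E=24, F=16.
Attach a pentagonal bipyramid (V=7, E=15, F=10) along a 3-gon: merge 3 vertices and 3 edges, delete both glued faces → V=14, E=36, F=24.
Attach a regular tetrahedron (V=4, E=6, F=4) along a 3-gon: merge 3 vertices and 3 edges, delete both glued faces → V=15, E=39, F=26.
Check: V − E + F = 15 − 39 + 26 = 2.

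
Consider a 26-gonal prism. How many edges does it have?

A prism on an n-gon has two n-gon bases and n rectangular sides: V = 2·26 = 52, E = 3·26 = 78, F = 26 + 2 = 28.
Check: V − E + F = 52 − 78 + 28 = 2.

78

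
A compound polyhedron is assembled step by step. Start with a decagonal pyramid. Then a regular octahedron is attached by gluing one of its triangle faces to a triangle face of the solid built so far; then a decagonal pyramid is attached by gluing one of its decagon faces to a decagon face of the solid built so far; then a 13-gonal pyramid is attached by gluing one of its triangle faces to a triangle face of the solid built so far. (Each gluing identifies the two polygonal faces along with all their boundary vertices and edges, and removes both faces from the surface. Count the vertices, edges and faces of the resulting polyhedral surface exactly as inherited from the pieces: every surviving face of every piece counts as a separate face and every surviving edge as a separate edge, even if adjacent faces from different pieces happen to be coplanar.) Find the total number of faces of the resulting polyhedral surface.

A decagonal pyramid: V=11, E=20, F=11.
Attach a regular octahedron (V=6, E=12, F=8) along a 3-gon: merge 3 vertices and 3 edges, delete both glued faces → V=14, E=29, F=17.
Attach a decagonal pyramid (V=11, E=20, F=11) along a 10-gon: merge 10 vertices and 10 edges, delete both glued faces → V=15, E=39, F=26.
Attach a 13-gonal pyramid (V=14, E=26, F=14) along a 3-gon: merge 3 vertices and 3 edges, delete both glued faces → V=26, E=62, F=38.
Check: V − E + F = 26 − 62 + 38 = 2.

38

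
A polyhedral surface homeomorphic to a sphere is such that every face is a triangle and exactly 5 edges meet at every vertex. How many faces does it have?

20

Each face has 3 edges and each edge borders two faces, so 2E = 3F.
Each vertex has degree 5, so 5V = 2E and hence V = 3F/5.
Euler: V − E + F = 2 ⇒ (3F/5) − (3F/2) + F = 2.
Multiply by 10: (6 − 15 + 10)F = 20, i.e. 1F = 20.
So F = 20, E = 3·20/2 = 30, V = 3·20/5 = 12.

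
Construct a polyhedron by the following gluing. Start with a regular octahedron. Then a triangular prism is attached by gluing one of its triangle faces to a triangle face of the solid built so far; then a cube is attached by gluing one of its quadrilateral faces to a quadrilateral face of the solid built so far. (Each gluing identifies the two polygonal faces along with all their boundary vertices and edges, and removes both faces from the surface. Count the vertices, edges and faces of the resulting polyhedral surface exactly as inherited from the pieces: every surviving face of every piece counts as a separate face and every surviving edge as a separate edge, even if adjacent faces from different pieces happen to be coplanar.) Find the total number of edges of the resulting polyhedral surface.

26

A regular octahedron: V=6, E=12, F=8.
Attach a triangular prism (V=6, E=9, F=5) along a 3-gon: merge 3 vertices and 3 edges, delete both glued faces → V=9, E=18, F=11.
Attach a cube (V=8, E=12, F=6) along a 4-gon: merge 4 vertices and 4 edges, delete both glued faces → V=13, E=26, F=15.
Check: V − E + F = 13 − 26 + 15 = 2.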